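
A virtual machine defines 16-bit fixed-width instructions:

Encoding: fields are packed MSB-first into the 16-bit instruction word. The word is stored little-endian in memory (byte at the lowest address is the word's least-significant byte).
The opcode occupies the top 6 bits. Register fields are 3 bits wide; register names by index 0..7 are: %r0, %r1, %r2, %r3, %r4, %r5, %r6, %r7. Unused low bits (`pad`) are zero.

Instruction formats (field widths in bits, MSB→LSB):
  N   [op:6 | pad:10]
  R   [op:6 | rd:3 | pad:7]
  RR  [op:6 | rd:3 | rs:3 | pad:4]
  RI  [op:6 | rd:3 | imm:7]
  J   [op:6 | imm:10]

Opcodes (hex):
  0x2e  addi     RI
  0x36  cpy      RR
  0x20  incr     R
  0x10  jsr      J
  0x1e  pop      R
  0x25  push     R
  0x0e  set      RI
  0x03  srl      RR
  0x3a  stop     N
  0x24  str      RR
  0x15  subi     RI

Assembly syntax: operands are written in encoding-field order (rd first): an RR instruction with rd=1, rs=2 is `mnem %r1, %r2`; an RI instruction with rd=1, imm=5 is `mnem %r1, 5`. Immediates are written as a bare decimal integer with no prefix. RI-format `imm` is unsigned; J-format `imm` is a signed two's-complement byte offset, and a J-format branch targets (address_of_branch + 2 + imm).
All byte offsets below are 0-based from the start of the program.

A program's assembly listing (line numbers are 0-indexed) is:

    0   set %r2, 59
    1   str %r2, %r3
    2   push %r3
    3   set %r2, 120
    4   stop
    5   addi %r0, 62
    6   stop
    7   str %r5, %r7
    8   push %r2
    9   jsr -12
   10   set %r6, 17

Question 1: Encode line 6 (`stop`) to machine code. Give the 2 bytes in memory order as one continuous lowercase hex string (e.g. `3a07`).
00e8

line 6 (stop): pack op=0x3a:6|pad=0:10 = 0xe800; little→ 00 e8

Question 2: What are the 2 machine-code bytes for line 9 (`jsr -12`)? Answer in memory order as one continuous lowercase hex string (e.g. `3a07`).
f443

L9: jsr op=0x10:6|imm=-12:10 ⇒ 0x43f4 ⇒ little f4 43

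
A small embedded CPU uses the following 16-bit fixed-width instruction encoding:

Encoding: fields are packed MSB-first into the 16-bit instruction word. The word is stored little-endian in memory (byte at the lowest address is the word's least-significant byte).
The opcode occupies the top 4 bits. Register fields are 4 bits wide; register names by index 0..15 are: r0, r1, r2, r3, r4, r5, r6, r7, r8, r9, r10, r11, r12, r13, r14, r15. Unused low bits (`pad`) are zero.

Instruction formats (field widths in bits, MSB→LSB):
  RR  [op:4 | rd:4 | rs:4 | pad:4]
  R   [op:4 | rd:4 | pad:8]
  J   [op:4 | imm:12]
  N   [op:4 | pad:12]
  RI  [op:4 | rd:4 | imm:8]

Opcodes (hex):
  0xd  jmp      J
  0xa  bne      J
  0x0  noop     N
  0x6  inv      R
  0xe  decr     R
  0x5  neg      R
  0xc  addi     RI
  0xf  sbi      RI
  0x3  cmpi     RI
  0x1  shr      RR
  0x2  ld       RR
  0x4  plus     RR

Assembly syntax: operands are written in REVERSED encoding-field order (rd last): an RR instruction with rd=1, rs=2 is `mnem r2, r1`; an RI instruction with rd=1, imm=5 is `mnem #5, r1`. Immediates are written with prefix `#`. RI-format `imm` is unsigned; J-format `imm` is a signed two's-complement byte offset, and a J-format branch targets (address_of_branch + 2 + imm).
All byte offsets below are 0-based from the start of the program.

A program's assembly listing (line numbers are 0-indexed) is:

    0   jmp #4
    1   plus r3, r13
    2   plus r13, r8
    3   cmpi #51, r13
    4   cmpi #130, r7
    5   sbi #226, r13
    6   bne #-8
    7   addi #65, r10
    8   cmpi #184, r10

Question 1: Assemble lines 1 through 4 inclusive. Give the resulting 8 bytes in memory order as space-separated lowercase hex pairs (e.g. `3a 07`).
1. plus fields op=0x4:4|rd=13:4|rs=3:4|pad=0:4 → word 4d30h → 30 4d
2. plus fields op=0x4:4|rd=8:4|rs=13:4|pad=0:4 → word 48d0h → d0 48
3. cmpi fields op=0x3:4|rd=13:4|imm=51:8 → word 3d33h → 33 3d
4. cmpi fields op=0x3:4|rd=7:4|imm=130:8 → word 3782h → 82 37

30 4d d0 48 33 3d 82 37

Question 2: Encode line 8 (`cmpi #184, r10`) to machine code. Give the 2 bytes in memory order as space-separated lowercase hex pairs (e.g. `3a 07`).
b8 3a

L8: cmpi op=0x3:4|rd=10:4|imm=184:8 ⇒ 0x3ab8 ⇒ little b8 3a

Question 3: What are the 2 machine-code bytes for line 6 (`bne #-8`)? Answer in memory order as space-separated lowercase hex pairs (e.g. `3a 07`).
f8 af

6. bne fields op=0xa:4|imm=-8:12 → word aff8h → f8 af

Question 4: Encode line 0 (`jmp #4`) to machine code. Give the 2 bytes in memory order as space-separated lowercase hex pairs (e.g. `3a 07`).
line 0 (jmp): pack op=0xd:4|imm=4:12 = 0xd004; little→ 04 d0

04 d0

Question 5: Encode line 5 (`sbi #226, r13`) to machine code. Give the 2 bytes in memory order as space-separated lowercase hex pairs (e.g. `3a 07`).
5. sbi fields op=0xf:4|rd=13:4|imm=226:8 → word fde2h → e2 fd

e2 fd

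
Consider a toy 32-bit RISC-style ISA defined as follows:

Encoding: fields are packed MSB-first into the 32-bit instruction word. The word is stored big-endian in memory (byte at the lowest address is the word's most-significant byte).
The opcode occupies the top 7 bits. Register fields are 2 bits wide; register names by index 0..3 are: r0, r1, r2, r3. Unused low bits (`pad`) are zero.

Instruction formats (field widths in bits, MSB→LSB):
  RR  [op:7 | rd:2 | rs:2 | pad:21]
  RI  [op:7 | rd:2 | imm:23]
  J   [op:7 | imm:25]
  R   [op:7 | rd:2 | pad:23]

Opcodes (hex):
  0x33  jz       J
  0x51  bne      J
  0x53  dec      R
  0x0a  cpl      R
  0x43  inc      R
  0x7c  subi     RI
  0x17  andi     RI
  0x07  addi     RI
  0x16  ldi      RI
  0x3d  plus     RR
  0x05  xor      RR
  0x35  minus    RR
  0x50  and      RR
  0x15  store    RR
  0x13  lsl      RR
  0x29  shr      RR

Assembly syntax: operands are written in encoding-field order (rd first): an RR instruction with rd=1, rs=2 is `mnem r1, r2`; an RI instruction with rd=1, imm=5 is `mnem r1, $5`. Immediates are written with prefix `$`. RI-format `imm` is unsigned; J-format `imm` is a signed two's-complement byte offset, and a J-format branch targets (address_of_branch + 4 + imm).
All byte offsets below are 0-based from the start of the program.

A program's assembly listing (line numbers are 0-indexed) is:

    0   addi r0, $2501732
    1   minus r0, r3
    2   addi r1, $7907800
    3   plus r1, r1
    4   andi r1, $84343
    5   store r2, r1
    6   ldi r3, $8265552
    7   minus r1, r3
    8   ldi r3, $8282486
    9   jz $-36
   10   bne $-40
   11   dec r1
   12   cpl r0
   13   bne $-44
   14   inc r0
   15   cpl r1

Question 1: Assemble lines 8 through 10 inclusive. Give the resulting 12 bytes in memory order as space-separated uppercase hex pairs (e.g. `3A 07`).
2D FE 61 76 67 FF FF DC A3 FF FF D8

8. ldi fields op=0x16:7|rd=3:2|imm=8282486:23 → word 2dfe6176h → 2d fe 61 76
9. jz fields op=0x33:7|imm=-36:25 → word 67ffffdch → 67 ff ff dc
10. bne fields op=0x51:7|imm=-40:25 → word a3ffffd8h → a3 ff ff d8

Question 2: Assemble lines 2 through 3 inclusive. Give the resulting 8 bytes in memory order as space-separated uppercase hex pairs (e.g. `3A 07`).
L2: addi op=0x7:7|rd=1:2|imm=7907800:23 ⇒ 0x0ef8a9d8 ⇒ big 0e f8 a9 d8
L3: plus op=0x3d:7|rd=1:2|rs=1:2|pad=0:21 ⇒ 0x7aa00000 ⇒ big 7a a0 00 00

0E F8 A9 D8 7A A0 00 00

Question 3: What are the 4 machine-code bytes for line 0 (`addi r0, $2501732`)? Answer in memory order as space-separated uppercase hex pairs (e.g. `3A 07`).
line 0 (addi): pack op=0x7:7|rd=0:2|imm=2501732:23 = 0x0e262c64; big→ 0e 26 2c 64

0E 26 2C 64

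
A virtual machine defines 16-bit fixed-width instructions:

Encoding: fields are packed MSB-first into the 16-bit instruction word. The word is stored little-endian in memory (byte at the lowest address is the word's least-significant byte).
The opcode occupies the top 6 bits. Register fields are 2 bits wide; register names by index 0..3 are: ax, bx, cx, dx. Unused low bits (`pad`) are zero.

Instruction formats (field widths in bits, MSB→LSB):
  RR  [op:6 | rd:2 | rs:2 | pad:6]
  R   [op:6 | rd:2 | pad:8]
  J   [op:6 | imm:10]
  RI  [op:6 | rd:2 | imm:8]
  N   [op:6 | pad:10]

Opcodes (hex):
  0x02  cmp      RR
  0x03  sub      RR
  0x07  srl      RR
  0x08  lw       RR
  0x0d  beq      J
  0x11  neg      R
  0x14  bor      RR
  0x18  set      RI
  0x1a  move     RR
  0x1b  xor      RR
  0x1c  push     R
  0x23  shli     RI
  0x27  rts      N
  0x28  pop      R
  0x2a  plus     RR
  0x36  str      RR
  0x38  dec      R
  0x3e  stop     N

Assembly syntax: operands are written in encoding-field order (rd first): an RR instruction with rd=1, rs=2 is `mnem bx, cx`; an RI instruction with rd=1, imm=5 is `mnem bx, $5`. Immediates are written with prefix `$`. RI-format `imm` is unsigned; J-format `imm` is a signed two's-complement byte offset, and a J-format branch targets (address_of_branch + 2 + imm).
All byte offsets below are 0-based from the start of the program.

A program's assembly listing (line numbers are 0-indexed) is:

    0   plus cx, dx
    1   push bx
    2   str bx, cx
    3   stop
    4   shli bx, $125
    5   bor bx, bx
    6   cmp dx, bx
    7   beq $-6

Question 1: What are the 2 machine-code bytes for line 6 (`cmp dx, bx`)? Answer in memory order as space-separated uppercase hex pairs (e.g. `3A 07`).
L6: cmp op=0x2:6|rd=3:2|rs=1:2|pad=0:6 ⇒ 0x0b40 ⇒ little 40 0b

40 0B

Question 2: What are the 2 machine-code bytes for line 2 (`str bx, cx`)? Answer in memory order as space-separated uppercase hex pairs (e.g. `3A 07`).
line 2 (str): pack op=0x36:6|rd=1:2|rs=2:2|pad=0:6 = 0xd980; little→ 80 d9

80 D9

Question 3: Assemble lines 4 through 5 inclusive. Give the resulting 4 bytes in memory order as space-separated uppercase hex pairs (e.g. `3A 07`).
7D 8D 40 51

4. shli fields op=0x23:6|rd=1:2|imm=125:8 → word 8d7dh → 7d 8d
5. bor fields op=0x14:6|rd=1:2|rs=1:2|pad=0:6 → word 5140h → 40 51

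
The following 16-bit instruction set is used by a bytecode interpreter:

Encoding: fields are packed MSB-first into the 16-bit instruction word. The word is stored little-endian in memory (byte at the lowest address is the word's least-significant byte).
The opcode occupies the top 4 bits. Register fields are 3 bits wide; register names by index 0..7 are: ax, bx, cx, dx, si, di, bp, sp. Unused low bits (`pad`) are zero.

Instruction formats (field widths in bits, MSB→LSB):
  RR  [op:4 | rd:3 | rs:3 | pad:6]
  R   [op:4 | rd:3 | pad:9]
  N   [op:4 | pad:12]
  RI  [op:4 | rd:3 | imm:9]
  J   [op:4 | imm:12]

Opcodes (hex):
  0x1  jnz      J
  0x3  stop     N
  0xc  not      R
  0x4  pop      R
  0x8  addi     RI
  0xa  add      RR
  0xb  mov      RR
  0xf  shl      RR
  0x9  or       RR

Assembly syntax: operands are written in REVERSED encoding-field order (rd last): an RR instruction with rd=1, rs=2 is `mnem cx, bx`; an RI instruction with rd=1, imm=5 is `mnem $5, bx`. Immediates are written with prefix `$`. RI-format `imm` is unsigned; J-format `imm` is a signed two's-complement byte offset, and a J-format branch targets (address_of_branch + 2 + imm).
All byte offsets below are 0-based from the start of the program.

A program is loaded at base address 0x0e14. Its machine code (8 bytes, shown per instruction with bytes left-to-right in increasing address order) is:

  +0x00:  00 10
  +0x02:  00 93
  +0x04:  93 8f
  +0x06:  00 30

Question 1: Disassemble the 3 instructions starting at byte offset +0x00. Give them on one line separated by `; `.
jnz $0; or si, bx; addi $403, sp

[00] 00 10 → 0x1000
  top 4b → 0x1 → jnz [J]
  [11:0] imm=0 = $0
[02] 00 93 → 0x9300
  top 4b → 0x9 → or [RR]
  [11:9] rd=1 = bx
  [8:6] rs=4 = si
[04] 93 8f → 0x8f93
  top 4b → 0x8 → addi [RI]
  [11:9] rd=7 = sp
  [8:0] imm=403 = $403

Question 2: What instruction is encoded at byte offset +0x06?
stop

@+06  little-endian(00 30) = 0x3000
  top 4b → 0x3 → stop [N]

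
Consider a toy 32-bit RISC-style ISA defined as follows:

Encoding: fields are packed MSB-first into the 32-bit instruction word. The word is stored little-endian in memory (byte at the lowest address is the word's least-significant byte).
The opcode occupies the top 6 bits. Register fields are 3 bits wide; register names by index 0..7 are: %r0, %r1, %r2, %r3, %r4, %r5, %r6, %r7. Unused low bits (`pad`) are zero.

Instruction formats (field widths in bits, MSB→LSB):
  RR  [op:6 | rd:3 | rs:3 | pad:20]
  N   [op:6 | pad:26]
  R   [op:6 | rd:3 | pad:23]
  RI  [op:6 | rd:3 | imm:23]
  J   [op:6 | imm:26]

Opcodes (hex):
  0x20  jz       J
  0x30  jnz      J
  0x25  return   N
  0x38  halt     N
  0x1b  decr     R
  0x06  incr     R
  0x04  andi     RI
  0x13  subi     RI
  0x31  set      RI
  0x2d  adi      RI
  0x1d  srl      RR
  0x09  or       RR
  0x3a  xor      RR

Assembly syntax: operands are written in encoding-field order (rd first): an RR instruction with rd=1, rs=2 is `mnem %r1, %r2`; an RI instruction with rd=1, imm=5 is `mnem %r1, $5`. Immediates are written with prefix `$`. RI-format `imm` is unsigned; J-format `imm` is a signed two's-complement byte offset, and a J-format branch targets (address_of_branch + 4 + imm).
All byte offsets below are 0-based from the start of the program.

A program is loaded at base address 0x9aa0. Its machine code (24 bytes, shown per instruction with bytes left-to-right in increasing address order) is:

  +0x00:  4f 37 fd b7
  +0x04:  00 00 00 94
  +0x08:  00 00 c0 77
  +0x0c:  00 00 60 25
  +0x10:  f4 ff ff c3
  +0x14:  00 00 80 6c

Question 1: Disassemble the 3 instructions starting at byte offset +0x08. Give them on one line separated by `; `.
srl %r7, %r4; or %r2, %r6; jnz $-12

@+08  little-endian(00 00 c0 77) = 0x77c00000
  op=0x77c00000>>26=0x1d ⇒ srl (RR)
  rd: (w>>23)&0x7=0x7 → %r7
  rs: (w>>20)&0x7=0x4 → %r4
@+0c  little-endian(00 00 60 25) = 0x25600000
  op=0x25600000>>26=0x9 ⇒ or (RR)
  rd: (w>>23)&0x7=0x2 → %r2
  rs: (w>>20)&0x7=0x6 → %r6
@+10  little-endian(f4 ff ff c3) = 0xc3fffff4
  op=0xc3fffff4>>26=0x30 ⇒ jnz (J)
  imm: (w>>0)&0x3ffffff=0x3fffff4 (s26→-12) → $-12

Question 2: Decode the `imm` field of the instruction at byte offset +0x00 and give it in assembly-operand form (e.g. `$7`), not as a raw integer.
@+00  little-endian(4f 37 fd b7) = 0xb7fd374f
  top 6b → 0x2d → adi [RI]
  [25:23] rd=7 = %r7
  [22:0] imm=8206159 = $8206159

$8206159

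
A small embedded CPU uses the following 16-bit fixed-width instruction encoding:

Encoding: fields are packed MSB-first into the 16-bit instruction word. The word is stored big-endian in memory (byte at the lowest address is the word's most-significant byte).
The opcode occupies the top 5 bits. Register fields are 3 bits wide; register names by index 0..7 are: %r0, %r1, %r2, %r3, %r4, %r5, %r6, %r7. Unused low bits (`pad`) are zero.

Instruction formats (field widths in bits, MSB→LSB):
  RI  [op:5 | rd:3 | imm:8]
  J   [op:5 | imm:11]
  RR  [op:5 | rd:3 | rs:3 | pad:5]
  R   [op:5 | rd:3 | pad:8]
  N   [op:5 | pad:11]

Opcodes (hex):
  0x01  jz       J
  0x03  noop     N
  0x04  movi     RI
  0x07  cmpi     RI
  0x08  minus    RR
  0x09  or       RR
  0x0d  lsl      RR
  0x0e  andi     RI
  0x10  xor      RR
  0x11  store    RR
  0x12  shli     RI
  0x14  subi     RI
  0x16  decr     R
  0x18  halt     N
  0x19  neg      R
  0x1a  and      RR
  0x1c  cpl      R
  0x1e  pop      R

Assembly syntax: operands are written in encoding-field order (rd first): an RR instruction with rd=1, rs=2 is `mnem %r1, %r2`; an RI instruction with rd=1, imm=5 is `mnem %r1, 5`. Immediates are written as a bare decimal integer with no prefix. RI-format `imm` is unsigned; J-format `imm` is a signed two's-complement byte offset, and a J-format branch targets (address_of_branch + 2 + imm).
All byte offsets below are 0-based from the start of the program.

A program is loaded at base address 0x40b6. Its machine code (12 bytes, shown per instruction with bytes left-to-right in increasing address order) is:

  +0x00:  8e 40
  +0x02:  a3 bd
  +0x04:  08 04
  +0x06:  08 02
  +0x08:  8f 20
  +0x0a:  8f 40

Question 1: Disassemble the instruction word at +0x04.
jz 4

@+04  big-endian(08 04) = 0x0804
  opcode bits[15:11]=0x1: jz/J
  [10:0] imm=4 = 4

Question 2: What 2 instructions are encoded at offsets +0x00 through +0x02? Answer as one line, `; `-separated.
@+00  big-endian(8e 40) = 0x8e40
  top 5b → 0x11 → store [RR]
  rd: (w>>8)&0x7=0x6 → %r6
  rs: (w>>5)&0x7=0x2 → %r2
@+02  big-endian(a3 bd) = 0xa3bd
  top 5b → 0x14 → subi [RI]
  rd: (w>>8)&0x7=0x3 → %r3
  imm: (w>>0)&0xff=0xbd → 189

store %r6, %r2; subi %r3, 189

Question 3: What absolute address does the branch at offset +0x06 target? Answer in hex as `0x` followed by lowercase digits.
off 0x06: read 08 02 as big → 0x0802
  top 5b → 0x1 → jz [J]
  imm@[10:0]=0x2 ⇒ 2
  target = base 0x40b6 + off 0x06 + 2 + imm 2 = 0x40c0

0x40c0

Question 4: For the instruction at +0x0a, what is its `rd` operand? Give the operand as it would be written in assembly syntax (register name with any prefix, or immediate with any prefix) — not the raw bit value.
+0x0a: 8f 40 ⇒ word 0x8f40 (big)
  top 5b → 0x11 → store [RR]
  rd@[10:8]=0x7 ⇒ %r7
  rs@[7:5]=0x2 ⇒ %r2

%r7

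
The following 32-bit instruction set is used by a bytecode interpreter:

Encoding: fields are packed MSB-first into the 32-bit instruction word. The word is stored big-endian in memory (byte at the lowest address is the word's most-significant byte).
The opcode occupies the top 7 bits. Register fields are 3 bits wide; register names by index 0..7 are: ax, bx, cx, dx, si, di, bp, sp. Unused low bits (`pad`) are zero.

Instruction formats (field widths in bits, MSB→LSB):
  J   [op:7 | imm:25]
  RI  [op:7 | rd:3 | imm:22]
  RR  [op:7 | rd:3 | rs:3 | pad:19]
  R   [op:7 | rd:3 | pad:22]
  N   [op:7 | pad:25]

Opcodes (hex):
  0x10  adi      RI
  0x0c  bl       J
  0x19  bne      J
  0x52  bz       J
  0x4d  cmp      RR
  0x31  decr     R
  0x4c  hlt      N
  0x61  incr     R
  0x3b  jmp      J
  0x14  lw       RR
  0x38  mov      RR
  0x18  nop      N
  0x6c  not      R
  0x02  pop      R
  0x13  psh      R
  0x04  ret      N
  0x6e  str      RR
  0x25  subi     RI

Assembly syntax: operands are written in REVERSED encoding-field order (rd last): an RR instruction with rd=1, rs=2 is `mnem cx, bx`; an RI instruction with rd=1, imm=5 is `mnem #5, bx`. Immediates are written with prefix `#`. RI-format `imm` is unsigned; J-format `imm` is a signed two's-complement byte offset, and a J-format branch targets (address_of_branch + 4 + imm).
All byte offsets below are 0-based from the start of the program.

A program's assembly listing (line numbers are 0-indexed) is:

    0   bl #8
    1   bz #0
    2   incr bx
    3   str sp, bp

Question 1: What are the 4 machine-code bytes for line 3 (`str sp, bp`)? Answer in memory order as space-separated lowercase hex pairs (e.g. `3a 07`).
dd b8 00 00

3. str fields op=0x6e:7|rd=6:3|rs=7:3|pad=0:19 → word ddb80000h → dd b8 00 00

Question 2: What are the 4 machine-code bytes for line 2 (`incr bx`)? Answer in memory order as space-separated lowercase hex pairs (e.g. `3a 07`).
line 2 (incr): pack op=0x61:7|rd=1:3|pad=0:22 = 0xc2400000; big→ c2 40 00 00

c2 40 00 00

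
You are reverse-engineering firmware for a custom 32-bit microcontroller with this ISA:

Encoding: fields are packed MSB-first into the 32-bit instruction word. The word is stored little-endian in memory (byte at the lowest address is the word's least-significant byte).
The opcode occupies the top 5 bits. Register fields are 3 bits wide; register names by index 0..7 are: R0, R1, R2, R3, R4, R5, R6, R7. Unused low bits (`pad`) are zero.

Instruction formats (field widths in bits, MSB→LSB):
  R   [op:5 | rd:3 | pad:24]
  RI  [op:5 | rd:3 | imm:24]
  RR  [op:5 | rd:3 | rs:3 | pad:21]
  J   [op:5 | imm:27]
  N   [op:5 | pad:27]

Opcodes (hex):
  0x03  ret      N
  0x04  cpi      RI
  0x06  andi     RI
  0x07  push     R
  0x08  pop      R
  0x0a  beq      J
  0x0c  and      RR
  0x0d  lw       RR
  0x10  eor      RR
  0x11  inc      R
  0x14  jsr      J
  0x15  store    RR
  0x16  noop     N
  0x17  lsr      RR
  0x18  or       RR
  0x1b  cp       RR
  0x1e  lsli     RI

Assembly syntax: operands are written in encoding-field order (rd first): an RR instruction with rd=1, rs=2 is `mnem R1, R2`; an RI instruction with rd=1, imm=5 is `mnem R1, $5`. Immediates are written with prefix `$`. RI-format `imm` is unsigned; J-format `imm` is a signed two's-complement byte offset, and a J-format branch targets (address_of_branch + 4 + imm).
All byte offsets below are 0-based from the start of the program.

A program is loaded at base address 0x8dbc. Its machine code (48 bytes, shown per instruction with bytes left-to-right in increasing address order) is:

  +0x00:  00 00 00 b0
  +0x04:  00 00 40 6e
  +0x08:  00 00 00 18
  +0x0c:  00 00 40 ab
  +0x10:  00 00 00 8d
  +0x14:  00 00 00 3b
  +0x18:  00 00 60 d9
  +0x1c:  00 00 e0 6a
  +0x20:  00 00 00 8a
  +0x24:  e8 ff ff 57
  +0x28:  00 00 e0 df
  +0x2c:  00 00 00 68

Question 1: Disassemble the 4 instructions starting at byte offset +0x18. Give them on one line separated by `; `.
+0x18: 00 00 60 d9 ⇒ word 0xd9600000 (little)
  top 5b → 0x1b → cp [RR]
  [26:24] rd=1 = R1
  [23:21] rs=3 = R3
+0x1c: 00 00 e0 6a ⇒ word 0x6ae00000 (little)
  top 5b → 0xd → lw [RR]
  [26:24] rd=2 = R2
  [23:21] rs=7 = R7
+0x20: 00 00 00 8a ⇒ word 0x8a000000 (little)
  top 5b → 0x11 → inc [R]
  [26:24] rd=2 = R2
+0x24: e8 ff ff 57 ⇒ word 0x57ffffe8 (little)
  top 5b → 0xa → beq [J]
  [26:0] imm=134217704 (s27→-24) = $-24

cp R1, R3; lw R2, R7; inc R2; beq $-24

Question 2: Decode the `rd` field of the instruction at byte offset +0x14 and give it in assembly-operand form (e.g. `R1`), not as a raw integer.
R3

[14] 00 00 00 3b → 0x3b000000
  op=0x3b000000>>27=0x7 ⇒ push (R)
  rd: (w>>24)&0x7=0x3 → R3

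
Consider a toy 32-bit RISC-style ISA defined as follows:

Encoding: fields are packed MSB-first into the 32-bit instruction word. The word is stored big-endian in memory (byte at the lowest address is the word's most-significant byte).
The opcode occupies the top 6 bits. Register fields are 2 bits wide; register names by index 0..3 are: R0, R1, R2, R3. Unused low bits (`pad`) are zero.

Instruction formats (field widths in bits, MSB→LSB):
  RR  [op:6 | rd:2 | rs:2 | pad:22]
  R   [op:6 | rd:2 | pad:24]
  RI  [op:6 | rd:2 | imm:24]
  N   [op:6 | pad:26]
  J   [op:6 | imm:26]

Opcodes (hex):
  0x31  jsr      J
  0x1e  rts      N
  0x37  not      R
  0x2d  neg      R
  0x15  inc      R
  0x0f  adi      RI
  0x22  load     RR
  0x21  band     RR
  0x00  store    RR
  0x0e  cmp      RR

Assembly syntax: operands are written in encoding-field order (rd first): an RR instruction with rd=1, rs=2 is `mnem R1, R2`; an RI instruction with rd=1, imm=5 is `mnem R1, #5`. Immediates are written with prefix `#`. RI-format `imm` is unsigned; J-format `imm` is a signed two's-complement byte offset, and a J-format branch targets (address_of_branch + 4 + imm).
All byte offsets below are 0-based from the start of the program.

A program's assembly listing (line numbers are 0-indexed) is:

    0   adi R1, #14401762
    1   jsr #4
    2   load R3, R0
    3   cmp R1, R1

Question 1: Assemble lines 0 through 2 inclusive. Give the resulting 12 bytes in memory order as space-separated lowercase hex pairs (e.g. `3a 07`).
3d db c0 e2 c4 00 00 04 8b 00 00 00

line 0 (adi): pack op=0xf:6|rd=1:2|imm=14401762:24 = 0x3ddbc0e2; big→ 3d db c0 e2
line 1 (jsr): pack op=0x31:6|imm=4:26 = 0xc4000004; big→ c4 00 00 04
line 2 (load): pack op=0x22:6|rd=3:2|rs=0:2|pad=0:22 = 0x8b000000; big→ 8b 00 00 00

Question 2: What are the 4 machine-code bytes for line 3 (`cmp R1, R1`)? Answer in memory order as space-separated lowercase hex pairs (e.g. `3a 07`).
3. cmp fields op=0xe:6|rd=1:2|rs=1:2|pad=0:22 → word 39400000h → 39 40 00 00

39 40 00 00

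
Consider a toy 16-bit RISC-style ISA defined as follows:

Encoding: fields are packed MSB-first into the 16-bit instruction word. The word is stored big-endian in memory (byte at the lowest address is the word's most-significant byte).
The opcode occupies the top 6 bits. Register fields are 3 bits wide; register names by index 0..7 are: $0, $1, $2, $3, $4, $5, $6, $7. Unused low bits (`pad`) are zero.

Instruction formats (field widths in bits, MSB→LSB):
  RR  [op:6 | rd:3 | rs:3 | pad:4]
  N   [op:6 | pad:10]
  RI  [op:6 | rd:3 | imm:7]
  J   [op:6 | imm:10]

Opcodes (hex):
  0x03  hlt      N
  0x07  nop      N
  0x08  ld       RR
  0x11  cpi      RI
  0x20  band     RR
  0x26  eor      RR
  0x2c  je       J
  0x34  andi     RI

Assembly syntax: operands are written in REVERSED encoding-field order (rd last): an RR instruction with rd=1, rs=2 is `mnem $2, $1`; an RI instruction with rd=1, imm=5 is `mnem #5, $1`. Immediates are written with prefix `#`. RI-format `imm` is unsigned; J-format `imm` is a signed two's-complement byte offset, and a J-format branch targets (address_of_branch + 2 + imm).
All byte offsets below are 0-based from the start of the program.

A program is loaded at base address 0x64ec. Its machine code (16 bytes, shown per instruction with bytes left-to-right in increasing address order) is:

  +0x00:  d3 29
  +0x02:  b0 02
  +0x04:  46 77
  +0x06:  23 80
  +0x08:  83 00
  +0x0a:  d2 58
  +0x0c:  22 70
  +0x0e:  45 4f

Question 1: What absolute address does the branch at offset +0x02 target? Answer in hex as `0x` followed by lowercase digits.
+0x02: b0 02 ⇒ word 0xb002 (big)
  opcode bits[15:10]=0x2c: je/J
  imm@[9:0]=0x2 ⇒ #2
  target = base 0x64ec + off 0x02 + 2 + imm 2 = 0x64f2

0x64f2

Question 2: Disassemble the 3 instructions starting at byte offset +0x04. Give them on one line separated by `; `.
[04] 46 77 → 0x4677
  opcode bits[15:10]=0x11: cpi/RI
  [9:7] rd=4 = $4
  [6:0] imm=119 = #119
[06] 23 80 → 0x2380
  opcode bits[15:10]=0x8: ld/RR
  [9:7] rd=7 = $7
  [6:4] rs=0 = $0
[08] 83 00 → 0x8300
  opcode bits[15:10]=0x20: band/RR
  [9:7] rd=6 = $6
  [6:4] rs=0 = $0

cpi #119, $4; ld $0, $7; band $0, $6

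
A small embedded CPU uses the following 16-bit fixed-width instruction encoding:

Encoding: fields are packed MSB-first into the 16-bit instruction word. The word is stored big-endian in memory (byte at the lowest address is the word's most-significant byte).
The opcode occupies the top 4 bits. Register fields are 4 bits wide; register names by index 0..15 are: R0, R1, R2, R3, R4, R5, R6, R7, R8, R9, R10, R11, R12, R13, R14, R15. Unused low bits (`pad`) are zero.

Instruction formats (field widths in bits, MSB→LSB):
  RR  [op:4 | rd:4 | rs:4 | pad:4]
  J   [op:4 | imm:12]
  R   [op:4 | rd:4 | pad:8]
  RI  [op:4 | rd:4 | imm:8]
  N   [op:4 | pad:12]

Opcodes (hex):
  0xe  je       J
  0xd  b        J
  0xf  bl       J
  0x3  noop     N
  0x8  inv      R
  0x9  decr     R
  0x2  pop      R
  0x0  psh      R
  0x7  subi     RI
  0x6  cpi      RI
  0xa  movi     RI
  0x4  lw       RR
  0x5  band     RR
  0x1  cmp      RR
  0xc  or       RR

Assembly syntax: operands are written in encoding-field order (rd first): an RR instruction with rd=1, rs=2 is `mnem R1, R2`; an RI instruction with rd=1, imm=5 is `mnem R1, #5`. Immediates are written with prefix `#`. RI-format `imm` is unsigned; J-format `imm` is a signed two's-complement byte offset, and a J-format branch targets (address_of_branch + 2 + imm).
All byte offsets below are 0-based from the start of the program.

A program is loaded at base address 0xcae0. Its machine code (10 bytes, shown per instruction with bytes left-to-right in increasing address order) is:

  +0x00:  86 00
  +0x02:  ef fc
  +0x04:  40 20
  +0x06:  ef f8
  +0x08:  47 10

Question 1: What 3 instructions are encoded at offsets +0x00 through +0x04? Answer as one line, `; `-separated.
off 0x00: read 86 00 as big → 0x8600
  opcode bits[15:12]=0x8: inv/R
  rd@[11:8]=0x6 ⇒ R6
off 0x02: read ef fc as big → 0xeffc
  opcode bits[15:12]=0xe: je/J
  imm@[11:0]=0xffc (s12→-4) ⇒ #-4
off 0x04: read 40 20 as big → 0x4020
  opcode bits[15:12]=0x4: lw/RR
  rd@[11:8]=0x0 ⇒ R0
  rs@[7:4]=0x2 ⇒ R2

inv R6; je #-4; lw R0, R2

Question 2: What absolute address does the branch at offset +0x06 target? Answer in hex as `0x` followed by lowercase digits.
[06] ef f8 → 0xeff8
  op=0xeff8>>12=0xe ⇒ je (J)
  imm: (w>>0)&0xfff=0xff8 (s12→-8) → #-8
  target = base 0xcae0 + off 0x06 + 2 + imm -8 = 0xcae0

0xcae0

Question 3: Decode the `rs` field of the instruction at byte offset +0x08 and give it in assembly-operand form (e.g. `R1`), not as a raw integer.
R1

[08] 47 10 → 0x4710
  op=0x4710>>12=0x4 ⇒ lw (RR)
  rd: (w>>8)&0xf=0x7 → R7
  rs: (w>>4)&0xf=0x1 → R1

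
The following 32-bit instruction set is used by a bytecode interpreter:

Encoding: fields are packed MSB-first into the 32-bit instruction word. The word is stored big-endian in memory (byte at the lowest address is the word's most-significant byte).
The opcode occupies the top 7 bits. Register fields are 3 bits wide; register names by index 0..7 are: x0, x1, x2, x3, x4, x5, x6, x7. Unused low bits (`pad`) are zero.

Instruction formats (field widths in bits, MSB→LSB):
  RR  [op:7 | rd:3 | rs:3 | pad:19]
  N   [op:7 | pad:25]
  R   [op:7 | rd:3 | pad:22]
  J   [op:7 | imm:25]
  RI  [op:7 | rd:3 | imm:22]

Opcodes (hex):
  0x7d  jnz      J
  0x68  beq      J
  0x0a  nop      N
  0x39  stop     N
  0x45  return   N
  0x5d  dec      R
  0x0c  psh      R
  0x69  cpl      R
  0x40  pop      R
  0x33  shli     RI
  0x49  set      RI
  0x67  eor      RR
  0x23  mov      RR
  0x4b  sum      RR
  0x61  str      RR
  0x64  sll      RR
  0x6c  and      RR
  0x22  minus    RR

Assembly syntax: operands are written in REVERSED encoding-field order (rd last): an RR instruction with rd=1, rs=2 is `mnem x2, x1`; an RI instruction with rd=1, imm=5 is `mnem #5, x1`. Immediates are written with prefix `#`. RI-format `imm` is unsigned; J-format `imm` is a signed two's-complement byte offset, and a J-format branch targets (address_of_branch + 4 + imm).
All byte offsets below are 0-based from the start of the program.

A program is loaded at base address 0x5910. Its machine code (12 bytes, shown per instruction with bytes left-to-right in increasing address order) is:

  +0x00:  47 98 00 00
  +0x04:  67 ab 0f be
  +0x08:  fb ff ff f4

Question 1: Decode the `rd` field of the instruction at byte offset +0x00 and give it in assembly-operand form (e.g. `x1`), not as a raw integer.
x6

+0x00: 47 98 00 00 ⇒ word 0x47980000 (big)
  opcode bits[31:25]=0x23: mov/RR
  rd@[24:22]=0x6 ⇒ x6
  rs@[21:19]=0x3 ⇒ x3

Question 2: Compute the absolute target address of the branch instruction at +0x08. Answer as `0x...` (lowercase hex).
+0x08: fb ff ff f4 ⇒ word 0xfbfffff4 (big)
  top 7b → 0x7d → jnz [J]
  [24:0] imm=33554420 (s25→-12) = #-12
  target = base 0x5910 + off 0x08 + 4 + imm -12 = 0x5910

0x5910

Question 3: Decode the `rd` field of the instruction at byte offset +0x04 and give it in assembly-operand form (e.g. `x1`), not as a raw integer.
off 0x04: read 67 ab 0f be as big → 0x67ab0fbe
  op=0x67ab0fbe>>25=0x33 ⇒ shli (RI)
  [24:22] rd=6 = x6
  [21:0] imm=2822078 = #2822078

x6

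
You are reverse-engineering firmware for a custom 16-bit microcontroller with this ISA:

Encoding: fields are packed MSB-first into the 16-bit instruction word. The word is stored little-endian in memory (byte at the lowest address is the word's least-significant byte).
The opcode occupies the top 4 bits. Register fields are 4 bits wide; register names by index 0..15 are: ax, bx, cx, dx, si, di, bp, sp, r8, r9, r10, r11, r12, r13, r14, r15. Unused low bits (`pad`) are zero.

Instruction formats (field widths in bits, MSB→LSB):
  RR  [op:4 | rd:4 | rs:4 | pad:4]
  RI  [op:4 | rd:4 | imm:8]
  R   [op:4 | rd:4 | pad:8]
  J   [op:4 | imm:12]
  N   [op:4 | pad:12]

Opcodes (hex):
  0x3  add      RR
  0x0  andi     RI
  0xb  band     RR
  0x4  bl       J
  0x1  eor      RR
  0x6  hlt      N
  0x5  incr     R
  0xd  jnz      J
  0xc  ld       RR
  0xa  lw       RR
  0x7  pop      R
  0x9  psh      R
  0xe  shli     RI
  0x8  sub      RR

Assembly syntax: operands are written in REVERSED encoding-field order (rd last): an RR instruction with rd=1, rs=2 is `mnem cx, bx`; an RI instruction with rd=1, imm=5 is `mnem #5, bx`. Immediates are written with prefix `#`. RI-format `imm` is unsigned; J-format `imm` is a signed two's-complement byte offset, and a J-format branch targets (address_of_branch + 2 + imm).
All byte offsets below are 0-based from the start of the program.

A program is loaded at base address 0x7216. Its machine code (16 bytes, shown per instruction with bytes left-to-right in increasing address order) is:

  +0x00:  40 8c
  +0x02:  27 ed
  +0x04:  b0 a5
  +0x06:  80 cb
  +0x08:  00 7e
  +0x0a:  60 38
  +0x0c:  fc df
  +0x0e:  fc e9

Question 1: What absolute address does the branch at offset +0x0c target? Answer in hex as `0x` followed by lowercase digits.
@+0c  little-endian(fc df) = 0xdffc
  op=0xdffc>>12=0xd ⇒ jnz (J)
  imm: (w>>0)&0xfff=0xffc (s12→-4) → #-4
  target = base 0x7216 + off 0x0c + 2 + imm -4 = 0x7220

0x7220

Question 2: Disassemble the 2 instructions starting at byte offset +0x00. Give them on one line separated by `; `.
@+00  little-endian(40 8c) = 0x8c40
  top 4b → 0x8 → sub [RR]
  [11:8] rd=12 = r12
  [7:4] rs=4 = si
@+02  little-endian(27 ed) = 0xed27
  top 4b → 0xe → shli [RI]
  [11:8] rd=13 = r13
  [7:0] imm=39 = #39

sub si, r12; shli #39, r13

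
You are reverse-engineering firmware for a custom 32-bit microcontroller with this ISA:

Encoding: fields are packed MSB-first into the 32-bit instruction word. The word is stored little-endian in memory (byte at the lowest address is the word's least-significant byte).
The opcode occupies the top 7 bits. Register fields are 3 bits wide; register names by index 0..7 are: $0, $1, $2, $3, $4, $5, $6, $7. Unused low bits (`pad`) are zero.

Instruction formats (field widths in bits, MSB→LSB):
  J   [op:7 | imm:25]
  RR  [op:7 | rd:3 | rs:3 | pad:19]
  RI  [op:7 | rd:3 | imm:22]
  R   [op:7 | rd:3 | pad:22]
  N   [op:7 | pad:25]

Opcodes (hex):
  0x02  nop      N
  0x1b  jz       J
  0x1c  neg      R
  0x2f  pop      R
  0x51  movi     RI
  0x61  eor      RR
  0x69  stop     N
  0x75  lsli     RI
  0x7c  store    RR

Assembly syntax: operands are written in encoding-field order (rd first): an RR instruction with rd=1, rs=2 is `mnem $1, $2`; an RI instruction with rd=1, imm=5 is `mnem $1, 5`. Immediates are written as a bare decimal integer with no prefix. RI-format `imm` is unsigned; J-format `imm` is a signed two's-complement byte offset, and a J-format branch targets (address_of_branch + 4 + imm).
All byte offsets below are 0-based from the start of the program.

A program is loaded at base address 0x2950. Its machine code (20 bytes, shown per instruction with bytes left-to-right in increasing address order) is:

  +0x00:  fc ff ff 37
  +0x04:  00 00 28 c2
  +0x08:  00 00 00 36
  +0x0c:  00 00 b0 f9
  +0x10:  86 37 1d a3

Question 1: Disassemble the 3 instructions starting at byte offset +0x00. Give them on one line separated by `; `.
jz -4; eor $0, $5; jz 0

[00] fc ff ff 37 → 0x37fffffc
  top 7b → 0x1b → jz [J]
  imm: (w>>0)&0x1ffffff=0x1fffffc (s25→-4) → -4
[04] 00 00 28 c2 → 0xc2280000
  top 7b → 0x61 → eor [RR]
  rd: (w>>22)&0x7=0x0 → $0
  rs: (w>>19)&0x7=0x5 → $5
[08] 00 00 00 36 → 0x36000000
  top 7b → 0x1b → jz [J]
  imm: (w>>0)&0x1ffffff=0x0 → 0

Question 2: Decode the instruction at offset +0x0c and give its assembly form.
+0x0c: 00 00 b0 f9 ⇒ word 0xf9b00000 (little)
  top 7b → 0x7c → store [RR]
  rd@[24:22]=0x6 ⇒ $6
  rs@[21:19]=0x6 ⇒ $6

store $6, $6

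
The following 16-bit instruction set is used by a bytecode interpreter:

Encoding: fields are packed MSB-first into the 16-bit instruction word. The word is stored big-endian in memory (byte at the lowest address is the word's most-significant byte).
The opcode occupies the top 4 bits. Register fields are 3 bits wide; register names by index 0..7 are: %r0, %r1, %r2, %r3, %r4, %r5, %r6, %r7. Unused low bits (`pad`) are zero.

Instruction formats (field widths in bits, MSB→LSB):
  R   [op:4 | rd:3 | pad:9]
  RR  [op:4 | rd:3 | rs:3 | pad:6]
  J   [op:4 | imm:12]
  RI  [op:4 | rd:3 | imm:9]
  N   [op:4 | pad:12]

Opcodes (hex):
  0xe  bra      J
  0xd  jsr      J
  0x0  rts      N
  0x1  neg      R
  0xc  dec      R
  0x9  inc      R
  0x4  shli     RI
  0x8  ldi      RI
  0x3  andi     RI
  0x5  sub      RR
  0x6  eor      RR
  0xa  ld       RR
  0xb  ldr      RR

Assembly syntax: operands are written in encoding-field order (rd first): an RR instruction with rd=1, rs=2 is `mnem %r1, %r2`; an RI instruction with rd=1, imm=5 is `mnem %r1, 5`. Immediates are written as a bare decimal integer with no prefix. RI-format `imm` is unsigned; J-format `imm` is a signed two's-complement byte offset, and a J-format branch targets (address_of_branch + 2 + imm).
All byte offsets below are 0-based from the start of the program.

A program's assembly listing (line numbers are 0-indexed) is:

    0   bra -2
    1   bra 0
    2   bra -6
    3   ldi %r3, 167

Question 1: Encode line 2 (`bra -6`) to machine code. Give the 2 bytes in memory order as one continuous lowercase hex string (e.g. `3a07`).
effa

line 2 (bra): pack op=0xe:4|imm=-6:12 = 0xeffa; big→ ef fa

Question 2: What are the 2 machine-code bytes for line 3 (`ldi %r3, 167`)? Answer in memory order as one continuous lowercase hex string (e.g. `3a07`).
86a7

L3: ldi op=0x8:4|rd=3:3|imm=167:9 ⇒ 0x86a7 ⇒ big 86 a7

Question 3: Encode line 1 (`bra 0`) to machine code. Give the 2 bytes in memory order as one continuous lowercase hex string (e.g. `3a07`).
e000

1. bra fields op=0xe:4|imm=0:12 → word e000h → e0 00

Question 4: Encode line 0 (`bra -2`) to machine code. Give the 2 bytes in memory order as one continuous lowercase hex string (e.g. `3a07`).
0. bra fields op=0xe:4|imm=-2:12 → word effeh → ef fe

effe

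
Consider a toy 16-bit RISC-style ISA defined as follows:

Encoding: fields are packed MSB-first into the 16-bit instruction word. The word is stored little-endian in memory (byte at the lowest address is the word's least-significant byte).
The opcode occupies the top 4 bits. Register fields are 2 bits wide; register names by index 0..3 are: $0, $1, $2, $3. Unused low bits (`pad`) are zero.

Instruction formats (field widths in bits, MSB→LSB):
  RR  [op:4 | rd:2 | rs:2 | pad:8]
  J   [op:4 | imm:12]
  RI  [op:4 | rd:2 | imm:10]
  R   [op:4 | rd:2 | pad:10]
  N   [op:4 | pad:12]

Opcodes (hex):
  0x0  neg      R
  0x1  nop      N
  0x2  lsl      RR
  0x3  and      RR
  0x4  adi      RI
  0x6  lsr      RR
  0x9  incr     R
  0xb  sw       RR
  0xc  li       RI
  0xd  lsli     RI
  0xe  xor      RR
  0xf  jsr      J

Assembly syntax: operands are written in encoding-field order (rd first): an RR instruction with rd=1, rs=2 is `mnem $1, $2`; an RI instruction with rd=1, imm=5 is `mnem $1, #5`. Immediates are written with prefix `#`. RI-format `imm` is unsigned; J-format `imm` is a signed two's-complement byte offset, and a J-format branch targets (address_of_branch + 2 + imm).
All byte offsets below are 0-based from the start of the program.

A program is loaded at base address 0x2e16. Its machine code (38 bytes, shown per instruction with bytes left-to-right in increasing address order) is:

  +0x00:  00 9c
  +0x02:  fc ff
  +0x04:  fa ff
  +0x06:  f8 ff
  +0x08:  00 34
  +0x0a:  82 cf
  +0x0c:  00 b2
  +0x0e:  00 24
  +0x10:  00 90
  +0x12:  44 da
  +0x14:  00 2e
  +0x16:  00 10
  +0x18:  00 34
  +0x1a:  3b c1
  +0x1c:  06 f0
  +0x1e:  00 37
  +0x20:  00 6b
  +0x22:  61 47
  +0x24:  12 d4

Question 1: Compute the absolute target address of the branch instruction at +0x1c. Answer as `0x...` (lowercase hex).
[1c] 06 f0 → 0xf006
  opcode bits[15:12]=0xf: jsr/J
  [11:0] imm=6 = #6
  target = base 0x2e16 + off 0x1c + 2 + imm 6 = 0x2e3a

0x2e3a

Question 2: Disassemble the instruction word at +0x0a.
off 0x0a: read 82 cf as little → 0xcf82
  top 4b → 0xc → li [RI]
  [11:10] rd=3 = $3
  [9:0] imm=898 = #898

li $3, #898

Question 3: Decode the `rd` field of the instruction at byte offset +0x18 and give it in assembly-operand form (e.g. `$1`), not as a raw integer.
$1

[18] 00 34 → 0x3400
  opcode bits[15:12]=0x3: and/RR
  [11:10] rd=1 = $1
  [9:8] rs=0 = $0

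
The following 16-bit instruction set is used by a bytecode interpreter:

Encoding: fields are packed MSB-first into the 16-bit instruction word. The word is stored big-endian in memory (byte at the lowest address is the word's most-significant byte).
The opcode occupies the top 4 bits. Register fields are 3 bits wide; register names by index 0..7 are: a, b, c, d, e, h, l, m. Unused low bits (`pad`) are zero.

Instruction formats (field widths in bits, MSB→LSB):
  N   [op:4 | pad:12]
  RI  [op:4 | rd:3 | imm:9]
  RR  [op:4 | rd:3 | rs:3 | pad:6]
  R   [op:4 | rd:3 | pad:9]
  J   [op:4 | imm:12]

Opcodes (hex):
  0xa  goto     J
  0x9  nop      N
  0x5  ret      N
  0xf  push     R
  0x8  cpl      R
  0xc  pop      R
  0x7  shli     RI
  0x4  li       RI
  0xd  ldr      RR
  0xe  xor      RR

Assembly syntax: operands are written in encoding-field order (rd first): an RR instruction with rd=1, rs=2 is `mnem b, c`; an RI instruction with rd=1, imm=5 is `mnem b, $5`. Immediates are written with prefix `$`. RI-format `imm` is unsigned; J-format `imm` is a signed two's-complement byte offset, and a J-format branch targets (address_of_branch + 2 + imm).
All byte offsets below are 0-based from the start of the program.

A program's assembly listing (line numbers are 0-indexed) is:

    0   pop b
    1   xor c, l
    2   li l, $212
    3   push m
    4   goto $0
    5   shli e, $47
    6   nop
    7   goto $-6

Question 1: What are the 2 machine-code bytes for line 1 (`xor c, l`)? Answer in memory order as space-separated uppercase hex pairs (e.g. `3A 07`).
E5 80

1. xor fields op=0xe:4|rd=2:3|rs=6:3|pad=0:6 → word e580h → e5 80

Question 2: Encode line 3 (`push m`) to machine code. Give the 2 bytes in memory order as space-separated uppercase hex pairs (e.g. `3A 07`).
FE 00

L3: push op=0xf:4|rd=7:3|pad=0:9 ⇒ 0xfe00 ⇒ big fe 00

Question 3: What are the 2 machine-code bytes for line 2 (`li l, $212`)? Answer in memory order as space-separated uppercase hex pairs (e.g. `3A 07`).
2. li fields op=0x4:4|rd=6:3|imm=212:9 → word 4cd4h → 4c d4

4C D4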